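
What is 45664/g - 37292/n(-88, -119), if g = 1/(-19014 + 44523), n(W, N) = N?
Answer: 138616351436/119 ≈ 1.1648e+9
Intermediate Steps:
g = 1/25509 ≈ 3.9202e-5
45664/g - 37292/n(-88, -119) = 45664/(1/25509) - 37292/(-119) = 45664*25509 - 37292*(-1/119) = 1164842976 + 37292/119 = 138616351436/119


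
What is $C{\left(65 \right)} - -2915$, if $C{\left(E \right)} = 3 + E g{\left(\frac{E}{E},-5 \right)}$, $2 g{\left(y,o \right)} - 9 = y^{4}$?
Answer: $3243$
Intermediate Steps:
$g{\left(y,o \right)} = \frac{9}{2} + \frac{y^{4}}{2}$
$C{\left(E \right)} = 3 + 5 E$ ($C{\left(E \right)} = 3 + E \left(\frac{9}{2} + \frac{\left(\frac{E}{E}\right)^{4}}{2}\right) = 3 + E \left(\frac{9}{2} + \frac{1^{4}}{2}\right) = 3 + E \left(\frac{9}{2} + \frac{1}{2} \cdot 1\right) = 3 + E \left(\frac{9}{2} + \frac{1}{2}\right) = 3 + E 5 = 3 + 5 E$)
$C{\left(65 \right)} - -2915 = \left(3 + 5 \cdot 65\right) - -2915 = \left(3 + 325\right) + 2915 = 328 + 2915 = 3243$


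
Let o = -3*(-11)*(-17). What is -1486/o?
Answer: 1486/561 ≈ 2.6488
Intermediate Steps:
o = -561 (o = 33*(-17) = -561)
-1486/o = -1486/(-561) = -1486*(-1/561) = 1486/561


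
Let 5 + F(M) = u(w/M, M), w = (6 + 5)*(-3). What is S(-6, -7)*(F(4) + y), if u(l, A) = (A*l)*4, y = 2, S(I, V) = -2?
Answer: 270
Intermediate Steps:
w = -33 (w = 11*(-3) = -33)
u(l, A) = 4*A*l
F(M) = -137 (F(M) = -5 + 4*M*(-33/M) = -5 - 132 = -137)
S(-6, -7)*(F(4) + y) = -2*(-137 + 2) = -2*(-135) = 270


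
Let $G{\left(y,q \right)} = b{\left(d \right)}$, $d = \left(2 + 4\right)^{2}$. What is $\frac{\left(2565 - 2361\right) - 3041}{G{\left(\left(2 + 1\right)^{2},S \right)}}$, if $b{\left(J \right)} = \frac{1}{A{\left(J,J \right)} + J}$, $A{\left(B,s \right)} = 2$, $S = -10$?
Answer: $-107806$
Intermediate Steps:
$d = 36$ ($d = 6^{2} = 36$)
$b{\left(J \right)} = \frac{1}{2 + J}$
$G{\left(y,q \right)} = \frac{1}{38}$ ($G{\left(y,q \right)} = \frac{1}{2 + 36} = \frac{1}{38}$)
$\frac{\left(2565 - 2361\right) - 3041}{G{\left(\left(2 + 1\right)^{2},S \right)}} = \left(\left(2565 - 2361\right) - 3041\right) \frac{1}{\frac{1}{38}} = \left(204 - 3041\right) 38 = \left(-2837\right) 38 = -107806$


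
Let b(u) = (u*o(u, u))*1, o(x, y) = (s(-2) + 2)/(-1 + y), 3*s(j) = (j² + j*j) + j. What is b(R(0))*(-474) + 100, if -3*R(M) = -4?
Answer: -7484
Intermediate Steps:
s(j) = j/3 + 2*j²/3 (s(j) = ((j² + j*j) + j)/3 = ((j² + j²) + j)/3 = (2*j² + j)/3 = (j + 2*j²)/3 = j/3 + 2*j²/3)
R(M) = 4/3 (R(M) = -⅓*(-4) = 4/3)
o(x, y) = 4/(-1 + y) (o(x, y) = ((⅓)*(-2)*(1 + 2*(-2)) + 2)/(-1 + y) = ((⅓)*(-2)*(1 - 4) + 2)/(-1 + y) = ((⅓)*(-2)*(-3) + 2)/(-1 + y) = (2 + 2)/(-1 + y) = 4/(-1 + y))
b(u) = 4*u/(-1 + u) (b(u) = (u*(4/(-1 + u)))*1 = (4*u/(-1 + u))*1 = 4*u/(-1 + u))
b(R(0))*(-474) + 100 = (4*(4/3)/(-1 + 4/3))*(-474) + 100 = (4*(4/3)/(⅓))*(-474) + 100 = (4*(4/3)*3)*(-474) + 100 = 16*(-474) + 100 = -7584 + 100 = -7484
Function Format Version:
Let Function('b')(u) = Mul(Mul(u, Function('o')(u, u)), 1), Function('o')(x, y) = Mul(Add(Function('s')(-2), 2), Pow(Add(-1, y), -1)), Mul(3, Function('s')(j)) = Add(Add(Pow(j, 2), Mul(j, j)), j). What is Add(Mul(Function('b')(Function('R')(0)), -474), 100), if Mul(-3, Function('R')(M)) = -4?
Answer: -7484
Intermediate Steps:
Function('s')(j) = Add(Mul(Rational(1, 3), j), Mul(Rational(2, 3), Pow(j, 2))) (Function('s')(j) = Mul(Rational(1, 3), Add(Add(Pow(j, 2), Mul(j, j)), j)) = Mul(Rational(1, 3), Add(Add(Pow(j, 2), Pow(j, 2)), j)) = Mul(Rational(1, 3), Add(Mul(2, Pow(j, 2)), j)) = Mul(Rational(1, 3), Add(j, Mul(2, Pow(j, 2)))) = Add(Mul(Rational(1, 3), j), Mul(Rational(2, 3), Pow(j, 2))))
Function('R')(M) = Rational(4, 3) (Function('R')(M) = Mul(Rational(-1, 3), -4) = Rational(4, 3))
Function('o')(x, y) = Mul(4, Pow(Add(-1, y), -1)) (Function('o')(x, y) = Mul(Add(Mul(Rational(1, 3), -2, Add(1, Mul(2, -2))), 2), Pow(Add(-1, y), -1)) = Mul(Add(Mul(Rational(1, 3), -2, Add(1, -4)), 2), Pow(Add(-1, y), -1)) = Mul(Add(Mul(Rational(1, 3), -2, -3), 2), Pow(Add(-1, y), -1)) = Mul(Add(2, 2), Pow(Add(-1, y), -1)) = Mul(4, Pow(Add(-1, y), -1)))
Function('b')(u) = Mul(4, u, Pow(Add(-1, u), -1)) (Function('b')(u) = Mul(Mul(u, Mul(4, Pow(Add(-1, u), -1))), 1) = Mul(Mul(4, u, Pow(Add(-1, u), -1)), 1) = Mul(4, u, Pow(Add(-1, u), -1)))
Add(Mul(Function('b')(Function('R')(0)), -474), 100) = Add(Mul(Mul(4, Rational(4, 3), Pow(Add(-1, Rational(4, 3)), -1)), -474), 100) = Add(Mul(Mul(4, Rational(4, 3), Pow(Rational(1, 3), -1)), -474), 100) = Add(Mul(Mul(4, Rational(4, 3), 3), -474), 100) = Add(Mul(16, -474), 100) = Add(-7584, 100) = -7484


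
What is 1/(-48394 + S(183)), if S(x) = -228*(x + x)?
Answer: -1/131842 ≈ -7.5848e-6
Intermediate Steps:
S(x) = -456*x
1/(-48394 + S(183)) = 1/(-48394 - 456*183) = 1/(-48394 - 83448) = 1/(-131842) = -1/131842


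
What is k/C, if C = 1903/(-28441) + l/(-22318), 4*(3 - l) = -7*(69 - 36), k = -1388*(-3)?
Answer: -10572333340128/176795779 ≈ -59800.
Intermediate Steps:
k = 4164
l = 243/4 (l = 3 - (-7)*(69 - 36)/4 = 3 - (-7)*33/4 = 3 - 1/4*(-231) = 3 + 231/4 = 243/4 ≈ 60.750)
C = -176795779/2538984952 (C = 1903/(-28441) + (243/4)/(-22318) = 1903*(-1/28441) + (243/4)*(-1/22318) = -1903/28441 - 243/89272 = -176795779/2538984952 ≈ -0.069632)
k/C = 4164/(-176795779/2538984952) = 4164*(-2538984952/176795779) = -10572333340128/176795779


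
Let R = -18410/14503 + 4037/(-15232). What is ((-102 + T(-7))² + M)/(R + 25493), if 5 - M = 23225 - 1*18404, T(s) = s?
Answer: 1560727002240/5631311910397 ≈ 0.27715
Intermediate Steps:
R = -338969731/220909696 (R = -18410*1/14503 + 4037*(-1/15232) = -18410/14503 - 4037/15232 = -338969731/220909696 ≈ -1.5344)
M = -4816 (M = 5 - (23225 - 1*18404) = 5 - (23225 - 18404) = 5 - 1*4821 = 5 - 4821 = -4816)
((-102 + T(-7))² + M)/(R + 25493) = ((-102 - 7)² - 4816)/(-338969731/220909696 + 25493) = ((-109)² - 4816)/(5631311910397/220909696) = (11881 - 4816)*(220909696/5631311910397) = 7065*(220909696/5631311910397) = 1560727002240/5631311910397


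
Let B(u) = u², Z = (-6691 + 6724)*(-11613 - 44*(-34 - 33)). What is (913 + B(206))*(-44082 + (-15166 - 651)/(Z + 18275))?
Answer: -511492759468927/267670 ≈ -1.9109e+9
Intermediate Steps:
Z = -285945 (Z = 33*(-11613 - 44*(-67)) = 33*(-11613 + 2948) = 33*(-8665) = -285945)
(913 + B(206))*(-44082 + (-15166 - 651)/(Z + 18275)) = (913 + 206²)*(-44082 + (-15166 - 651)/(-285945 + 18275)) = (913 + 42436)*(-44082 - 15817/(-267670)) = 43349*(-44082 - 15817*(-1/267670)) = 43349*(-44082 + 15817/267670) = 43349*(-11799413123/267670) = -511492759468927/267670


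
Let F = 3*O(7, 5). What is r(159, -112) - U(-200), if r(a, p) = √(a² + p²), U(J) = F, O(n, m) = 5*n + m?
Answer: -120 + 5*√1513 ≈ 74.486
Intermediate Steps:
O(n, m) = m + 5*n
F = 120 (F = 3*(5 + 5*7) = 3*(5 + 35) = 3*40 = 120)
U(J) = 120
r(159, -112) - U(-200) = √(159² + (-112)²) - 1*120 = √(25281 + 12544) - 120 = √37825 - 120 = 5*√1513 - 120 = -120 + 5*√1513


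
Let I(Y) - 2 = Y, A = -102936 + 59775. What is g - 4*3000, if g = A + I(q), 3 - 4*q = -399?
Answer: -110117/2 ≈ -55059.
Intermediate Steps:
A = -43161
q = 201/2 (q = ¾ - ¼*(-399) = ¾ + 399/4 = 201/2 ≈ 100.50)
I(Y) = 2 + Y
g = -86117/2 (g = -43161 + (2 + 201/2) = -43161 + 205/2 = -86117/2 ≈ -43059.)
g - 4*3000 = -86117/2 - 4*3000 = -86117/2 - 12000 = -110117/2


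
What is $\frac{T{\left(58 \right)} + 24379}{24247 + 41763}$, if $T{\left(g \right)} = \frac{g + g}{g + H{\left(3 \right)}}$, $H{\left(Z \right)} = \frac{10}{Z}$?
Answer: $\frac{1121521}{3036460} \approx 0.36935$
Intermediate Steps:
$T{\left(g \right)} = \frac{2 g}{\frac{10}{3} + g}$ ($T{\left(g \right)} = \frac{g + g}{g + \frac{10}{3}} = \frac{2 g}{g + 10 \cdot \frac{1}{3}} = \frac{2 g}{g + \frac{10}{3}} = \frac{2 g}{\frac{10}{3} + g}$)
$\frac{T{\left(58 \right)} + 24379}{24247 + 41763} = \frac{6 \cdot 58 \frac{1}{10 + 3 \cdot 58} + 24379}{24247 + 41763} = \frac{6 \cdot 58 \frac{1}{10 + 174} + 24379}{66010} = \left(6 \cdot 58 \cdot \frac{1}{184} + 24379\right) \frac{1}{66010} = \left(\frac{87}{46} + 24379\right) \frac{1}{66010} = \frac{1121521}{46} \cdot \frac{1}{66010} = \frac{1121521}{3036460}$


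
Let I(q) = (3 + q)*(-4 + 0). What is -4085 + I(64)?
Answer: -4353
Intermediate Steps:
I(q) = -12 - 4*q (I(q) = (3 + q)*(-4) = -12 - 4*q)
-4085 + I(64) = -4085 + (-12 - 4*64) = -4085 + (-12 - 256) = -4085 - 268 = -4353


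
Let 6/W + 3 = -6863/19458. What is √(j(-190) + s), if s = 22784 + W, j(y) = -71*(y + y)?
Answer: 2*√52945326936210/65237 ≈ 223.07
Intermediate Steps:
W = -116748/65237 (W = 6/(-3 - 6863/19458) = 6/(-65237/19458) = 6*(-19458/65237) = -116748/65237 ≈ -1.7896)
j(y) = -142*y
s = 1486243060/65237 (s = 22784 - 116748/65237 = 1486243060/65237 ≈ 22782.)
√(j(-190) + s) = √(-142*(-190) + 1486243060/65237) = √(26980 + 1486243060/65237) = √(3246337320/65237) = 2*√52945326936210/65237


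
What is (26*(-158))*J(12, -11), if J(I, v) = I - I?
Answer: 0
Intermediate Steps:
J(I, v) = 0
(26*(-158))*J(12, -11) = (26*(-158))*0 = -4108*0 = 0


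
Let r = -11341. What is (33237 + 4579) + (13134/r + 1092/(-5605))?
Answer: 218521580858/5778755 ≈ 37815.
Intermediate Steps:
(33237 + 4579) + (13134/r + 1092/(-5605)) = (33237 + 4579) + (13134/(-11341) + 1092/(-5605)) = 37816 + (13134*(-1/11341) + 1092*(-1/5605)) = 37816 + (-1194/1031 - 1092/5605) = 37816 - 7818222/5778755 = 218521580858/5778755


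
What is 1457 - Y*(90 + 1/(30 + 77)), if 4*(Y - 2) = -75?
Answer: 1268873/428 ≈ 2964.7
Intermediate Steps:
Y = -67/4 (Y = 2 + (1/4)*(-75) = 2 - 75/4 = -67/4 ≈ -16.750)
1457 - Y*(90 + 1/(30 + 77)) = 1457 - (-67)*(90 + 1/(30 + 77))/4 = 1457 - (-67)*(90 + 1/107)/4 = 1457 - (-67)*9631/(4*107) = 1457 - 1*(-645277/428) = 1457 + 645277/428 = 1268873/428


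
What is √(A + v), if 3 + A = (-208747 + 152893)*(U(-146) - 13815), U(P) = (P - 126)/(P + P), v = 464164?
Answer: √4114175275003/73 ≈ 27786.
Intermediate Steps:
U(P) = (-126 + P)/(2*P) (U(P) = (-126 + P)/((2*P)) = (-126 + P)*(1/(2*P)) = (-126 + P)/(2*P))
A = 56324681439/73 (A = -3 + (-208747 + 152893)*((½)*(-126 - 146)/(-146) - 13815) = -3 - 55854*((½)*(-1/146)*(-272) - 13815) = -3 - 55854*(68/73 - 13815) = -3 - 55854*(-1008427/73) = -3 + 56324681658/73 = 56324681439/73 ≈ 7.7157e+8)
√(A + v) = √(56324681439/73 + 464164) = √(56358565411/73) = √4114175275003/73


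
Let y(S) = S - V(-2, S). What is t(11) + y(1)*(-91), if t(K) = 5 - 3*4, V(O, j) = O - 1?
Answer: -371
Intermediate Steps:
V(O, j) = -1 + O
t(K) = -7 (t(K) = 5 - 12 = -7)
y(S) = 3 + S (y(S) = S - (-1 - 2) = S - 1*(-3) = S + 3 = 3 + S)
t(11) + y(1)*(-91) = -7 + (3 + 1)*(-91) = -7 + 4*(-91) = -7 - 364 = -371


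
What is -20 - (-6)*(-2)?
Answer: -32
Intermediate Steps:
-20 - (-6)*(-2) = -20 - 6*2 = -20 - 12 = -32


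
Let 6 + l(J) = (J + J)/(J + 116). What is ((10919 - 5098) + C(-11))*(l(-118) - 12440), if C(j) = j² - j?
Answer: -73388584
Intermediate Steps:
l(J) = -6 + 2*J/(116 + J) (l(J) = -6 + (J + J)/(J + 116) = -6 + (2*J)/(116 + J) = -6 + 2*J/(116 + J))
((10919 - 5098) + C(-11))*(l(-118) - 12440) = ((10919 - 5098) - 11*(-1 - 11))*(4*(-174 - 1*(-118))/(116 - 118) - 12440) = (5821 - 11*(-12))*(4*(-174 + 118)/(-2) - 12440) = (5821 + 132)*(4*(-½)*(-56) - 12440) = 5953*(112 - 12440) = 5953*(-12328) = -73388584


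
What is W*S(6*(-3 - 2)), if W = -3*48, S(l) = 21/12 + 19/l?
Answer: -804/5 ≈ -160.80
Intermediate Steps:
S(l) = 7/4 + 19/l (S(l) = 21*(1/12) + 19/l = 7/4 + 19/l)
W = -144
W*S(6*(-3 - 2)) = -144*(7/4 + 19/((6*(-3 - 2)))) = -144*(7/4 + 19/((6*(-5)))) = -144*(7/4 + 19/(-30)) = -144*(7/4 + 19*(-1/30)) = -144*(7/4 - 19/30) = -144*67/60 = -804/5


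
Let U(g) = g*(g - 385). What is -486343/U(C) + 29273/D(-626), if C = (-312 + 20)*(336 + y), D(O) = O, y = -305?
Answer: -1250456561685/26737625612 ≈ -46.768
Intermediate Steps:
C = -9052 (C = (-312 + 20)*(336 - 305) = -292*31 = -9052)
U(g) = g*(-385 + g)
-486343/U(C) + 29273/D(-626) = -486343*(-1/(9052*(-385 - 9052))) + 29273/(-626) = -486343/((-9052*(-9437))) + 29273*(-1/626) = -486343/85423724 - 29273/626 = -1250456561685/26737625612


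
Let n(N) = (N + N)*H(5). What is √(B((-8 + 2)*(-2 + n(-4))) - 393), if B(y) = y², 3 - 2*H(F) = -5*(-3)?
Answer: √75783 ≈ 275.29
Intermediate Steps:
H(F) = -6 (H(F) = 3/2 - (-5)*(-3)/2 = 3/2 - ½*15 = 3/2 - 15/2 = -6)
n(N) = -12*N (n(N) = (N + N)*(-6) = (2*N)*(-6) = -12*N)
√(B((-8 + 2)*(-2 + n(-4))) - 393) = √(((-8 + 2)*(-2 - 12*(-4)))² - 393) = √((-6*(-2 + 48))² - 393) = √((-6*46)² - 393) = √((-276)² - 393) = √(76176 - 393) = √75783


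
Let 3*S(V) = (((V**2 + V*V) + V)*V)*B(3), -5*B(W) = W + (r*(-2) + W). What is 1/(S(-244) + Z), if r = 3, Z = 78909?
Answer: 1/78909 ≈ 1.2673e-5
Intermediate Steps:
B(W) = 6/5 - 2*W/5 (B(W) = -(W + (3*(-2) + W))/5 = -(W + (-6 + W))/5 = -(-6 + 2*W)/5 = 6/5 - 2*W/5)
S(V) = 0 (S(V) = ((((V**2 + V*V) + V)*V)*(6/5 - 2/5*3))/3 = ((((V**2 + V**2) + V)*V)*(6/5 - 6/5))/3 = (((2*V**2 + V)*V)*0)/3 = (((V + 2*V**2)*V)*0)/3 = ((V*(V + 2*V**2))*0)/3 = (1/3)*0 = 0)
1/(S(-244) + Z) = 1/(0 + 78909) = 1/78909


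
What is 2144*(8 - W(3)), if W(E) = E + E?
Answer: 4288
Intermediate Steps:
W(E) = 2*E
2144*(8 - W(3)) = 2144*(8 - 2*3) = 2144*(8 - 1*6) = 2144*(8 - 6) = 2144*2 = 4288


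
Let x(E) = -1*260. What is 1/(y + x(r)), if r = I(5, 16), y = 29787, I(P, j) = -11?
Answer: 1/29527 ≈ 3.3867e-5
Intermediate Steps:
r = -11
x(E) = -260
1/(y + x(r)) = 1/(29787 - 260) = 1/29527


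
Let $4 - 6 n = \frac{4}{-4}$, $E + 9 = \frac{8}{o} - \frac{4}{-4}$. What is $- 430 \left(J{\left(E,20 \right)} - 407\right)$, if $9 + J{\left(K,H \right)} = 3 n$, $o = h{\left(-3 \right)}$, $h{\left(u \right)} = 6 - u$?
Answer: $177805$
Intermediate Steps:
$o = 9$ ($o = 6 - -3 = 6 + 3 = 9$)
$E = - \frac{64}{9}$ ($E = -9 + \left(\frac{8}{9} - \frac{4}{-4}\right) = -9 + \left(8 \cdot \frac{1}{9} - -1\right) = -9 + \left(\frac{8}{9} + 1\right) = -9 + \frac{17}{9} = - \frac{64}{9} \approx -7.1111$)
$n = \frac{5}{6}$ ($n = \frac{2}{3} - \frac{4 \frac{1}{-4}}{6} = \frac{2}{3} - \frac{4 \left(- \frac{1}{4}\right)}{6} = \frac{2}{3} - - \frac{1}{6} = \frac{2}{3} + \frac{1}{6} = \frac{5}{6} \approx 0.83333$)
$J{\left(K,H \right)} = - \frac{13}{2}$ ($J{\left(K,H \right)} = -9 + 3 \cdot \frac{5}{6} = -9 + \frac{5}{2} = - \frac{13}{2}$)
$- 430 \left(J{\left(E,20 \right)} - 407\right) = - 430 \left(- \frac{13}{2} - 407\right) = \left(-430\right) \left(- \frac{827}{2}\right) = 177805$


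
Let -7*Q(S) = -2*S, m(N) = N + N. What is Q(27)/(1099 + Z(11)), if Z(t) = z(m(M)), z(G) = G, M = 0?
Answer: 54/7693 ≈ 0.0070194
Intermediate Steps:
m(N) = 2*N
Q(S) = 2*S/7 (Q(S) = -(-2)*S/7 = 2*S/7)
Z(t) = 0 (Z(t) = 2*0 = 0)
Q(27)/(1099 + Z(11)) = ((2/7)*27)/(1099 + 0) = (54/7)/1099 = (1/1099)*(54/7) = 54/7693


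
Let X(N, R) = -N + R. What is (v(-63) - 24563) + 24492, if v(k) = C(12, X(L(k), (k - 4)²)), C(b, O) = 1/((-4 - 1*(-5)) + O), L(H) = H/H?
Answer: -318718/4489 ≈ -71.000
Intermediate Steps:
L(H) = 1
X(N, R) = R - N
C(b, O) = 1/(1 + O) (C(b, O) = 1/((-4 + 5) + O) = 1/(1 + O))
v(k) = (-4 + k)⁻² (v(k) = 1/(1 + ((k - 4)² - 1*1)) = 1/(1 + ((-4 + k)² - 1)) = 1/(1 + (-1 + (-4 + k)²)) = 1/((-4 + k)²) = (-4 + k)⁻²)
(v(-63) - 24563) + 24492 = ((-4 - 63)⁻² - 24563) + 24492 = ((-67)⁻² - 24563) + 24492 = (1/4489 - 24563) + 24492 = -110263306/4489 + 24492 = -318718/4489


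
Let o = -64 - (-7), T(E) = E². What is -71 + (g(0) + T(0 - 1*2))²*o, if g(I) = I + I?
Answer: -983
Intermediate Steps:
g(I) = 2*I
o = -57 (o = -64 - 1*(-7) = -64 + 7 = -57)
-71 + (g(0) + T(0 - 1*2))²*o = -71 + (2*0 + (0 - 1*2)²)²*(-57) = -71 + (0 + (0 - 2)²)²*(-57) = -71 + (0 + (-2)²)²*(-57) = -71 + (0 + 4)²*(-57) = -71 + 4²*(-57) = -71 + 16*(-57) = -71 - 912 = -983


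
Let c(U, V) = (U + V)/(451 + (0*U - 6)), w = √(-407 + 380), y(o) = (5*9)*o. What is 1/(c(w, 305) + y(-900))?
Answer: -8019876775/324799512618052 - 1335*I*√3/324799512618052 ≈ -2.4692e-5 - 7.1191e-12*I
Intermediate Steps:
y(o) = 45*o
w = 3*I*√3 (w = √(-27) = 3*I*√3 ≈ 5.1962*I)
c(U, V) = U/445 + V/445 (c(U, V) = (U + V)/(451 + (0 - 6)) = (U + V)/(451 - 6) = (U + V)/445 = (U + V)*(1/445) = U/445 + V/445)
1/(c(w, 305) + y(-900)) = 1/(((3*I*√3)/445 + (1/445)*305) + 45*(-900)) = 1/((3*I*√3/445 + 61/89) - 40500) = 1/((61/89 + 3*I*√3/445) - 40500) = 1/(-3604439/89 + 3*I*√3/445)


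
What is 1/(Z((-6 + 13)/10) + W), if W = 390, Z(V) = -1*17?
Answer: 1/373 ≈ 0.0026810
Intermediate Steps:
Z(V) = -17
1/(Z((-6 + 13)/10) + W) = 1/(-17 + 390) = 1/373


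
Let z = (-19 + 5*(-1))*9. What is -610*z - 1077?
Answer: 130683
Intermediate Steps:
z = -216 (z = (-19 - 5)*9 = -24*9 = -216)
-610*z - 1077 = -610*(-216) - 1077 = 131760 - 1077 = 130683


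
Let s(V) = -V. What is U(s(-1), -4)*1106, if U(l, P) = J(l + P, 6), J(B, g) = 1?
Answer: 1106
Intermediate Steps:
U(l, P) = 1
U(s(-1), -4)*1106 = 1*1106 = 1106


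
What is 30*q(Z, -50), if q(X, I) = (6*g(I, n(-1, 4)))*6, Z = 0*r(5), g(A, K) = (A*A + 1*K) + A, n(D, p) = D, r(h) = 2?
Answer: 2644920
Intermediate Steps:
g(A, K) = A + K + A² (g(A, K) = (A² + K) + A = (K + A²) + A = A + K + A²)
Z = 0 (Z = 0*2 = 0)
q(X, I) = -36 + 36*I + 36*I² (q(X, I) = (6*(I - 1 + I²))*6 = (6*(-1 + I + I²))*6 = (-6 + 6*I + 6*I²)*6 = -36 + 36*I + 36*I²)
30*q(Z, -50) = 30*(-36 + 36*(-50) + 36*(-50)²) = 30*(-36 - 1800 + 36*2500) = 30*(-36 - 1800 + 90000) = 30*88164 = 2644920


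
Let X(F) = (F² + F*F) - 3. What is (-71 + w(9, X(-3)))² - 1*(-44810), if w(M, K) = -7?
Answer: 50894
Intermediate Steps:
X(F) = -3 + 2*F² (X(F) = (F² + F²) - 3 = 2*F² - 3 = -3 + 2*F²)
(-71 + w(9, X(-3)))² - 1*(-44810) = (-71 - 7)² - 1*(-44810) = (-78)² + 44810 = 6084 + 44810 = 50894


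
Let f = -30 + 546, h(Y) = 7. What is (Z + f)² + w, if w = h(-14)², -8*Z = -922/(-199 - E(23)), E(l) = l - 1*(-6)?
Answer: 221063912617/831744 ≈ 2.6578e+5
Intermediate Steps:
E(l) = 6 + l (E(l) = l + 6 = 6 + l)
Z = -461/912 (Z = -(-461)/(4*(-199 - (6 + 23))) = -(-461)/(4*(-199 - 1*29)) = -(-461)/(4*(-199 - 29)) = -(-461)/(4*(-228)) = -(-461)*(-1)/(4*228) = -⅛*461/114 = -461/912 ≈ -0.50548)
f = 516
w = 49 (w = 7² = 49)
(Z + f)² + w = (-461/912 + 516)² + 49 = (470131/912)² + 49 = 221023157161/831744 + 49 = 221063912617/831744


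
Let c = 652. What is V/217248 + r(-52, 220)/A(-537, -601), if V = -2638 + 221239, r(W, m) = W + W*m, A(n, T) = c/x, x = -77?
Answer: 16031817257/11803808 ≈ 1358.2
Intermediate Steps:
A(n, T) = -652/77 (A(n, T) = 652/(-77) = 652*(-1/77) = -652/77)
V = 218601
V/217248 + r(-52, 220)/A(-537, -601) = 218601/217248 + (-52*(1 + 220))/(-652/77) = 218601*(1/217248) - 52*221*(-77/652) = 72867/72416 - 11492*(-77/652) = 72867/72416 + 221221/163 = 16031817257/11803808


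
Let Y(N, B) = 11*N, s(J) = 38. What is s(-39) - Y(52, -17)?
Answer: -534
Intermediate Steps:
s(-39) - Y(52, -17) = 38 - 11*52 = 38 - 1*572 = 38 - 572 = -534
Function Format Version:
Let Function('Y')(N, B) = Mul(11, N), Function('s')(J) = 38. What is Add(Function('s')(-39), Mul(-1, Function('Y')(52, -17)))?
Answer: -534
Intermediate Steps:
Add(Function('s')(-39), Mul(-1, Function('Y')(52, -17))) = Add(38, Mul(-1, Mul(11, 52))) = Add(38, Mul(-1, 572)) = Add(38, -572) = -534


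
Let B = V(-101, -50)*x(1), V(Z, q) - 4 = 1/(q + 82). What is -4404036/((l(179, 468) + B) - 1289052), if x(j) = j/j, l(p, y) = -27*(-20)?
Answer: 46976384/13744085 ≈ 3.4179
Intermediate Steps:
l(p, y) = 540
V(Z, q) = 4 + 1/(82 + q) (V(Z, q) = 4 + 1/(q + 82) = 4 + 1/(82 + q))
x(j) = 1
B = 129/32 (B = ((329 + 4*(-50))/(82 - 50))*1 = ((329 - 200)/32)*1 = ((1/32)*129)*1 = (129/32)*1 = 129/32 ≈ 4.0313)
-4404036/((l(179, 468) + B) - 1289052) = -4404036/((540 + 129/32) - 1289052) = -4404036/(17409/32 - 1289052) = -4404036/(-41232255/32) = -4404036*(-32/41232255) = 46976384/13744085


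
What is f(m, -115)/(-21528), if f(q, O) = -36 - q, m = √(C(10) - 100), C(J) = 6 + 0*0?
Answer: 1/598 + I*√94/21528 ≈ 0.0016722 + 0.00045036*I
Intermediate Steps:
C(J) = 6 (C(J) = 6 + 0 = 6)
m = I*√94 (m = √(6 - 100) = √(-94) = I*√94 ≈ 9.6954*I)
f(m, -115)/(-21528) = (-36 - I*√94)/(-21528) = (-36 - I*√94)*(-1/21528) = 1/598 + I*√94/21528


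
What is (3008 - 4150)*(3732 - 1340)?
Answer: -2731664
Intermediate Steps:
(3008 - 4150)*(3732 - 1340) = -1142*2392 = -2731664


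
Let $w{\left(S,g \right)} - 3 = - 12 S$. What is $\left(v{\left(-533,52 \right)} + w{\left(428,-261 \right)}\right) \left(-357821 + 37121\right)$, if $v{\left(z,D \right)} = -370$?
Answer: $1764812100$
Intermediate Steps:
$w{\left(S,g \right)} = 3 - 12 S$
$\left(v{\left(-533,52 \right)} + w{\left(428,-261 \right)}\right) \left(-357821 + 37121\right) = \left(-370 + \left(3 - 5136\right)\right) \left(-357821 + 37121\right) = \left(-370 + \left(3 - 5136\right)\right) \left(-320700\right) = \left(-370 - 5133\right) \left(-320700\right) = \left(-5503\right) \left(-320700\right) = 1764812100$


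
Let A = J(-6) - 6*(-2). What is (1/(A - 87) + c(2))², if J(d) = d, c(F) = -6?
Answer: 237169/6561 ≈ 36.148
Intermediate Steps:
A = 6 (A = -6 - 6*(-2) = -6 - 1*(-12) = -6 + 12 = 6)
(1/(A - 87) + c(2))² = (1/(6 - 87) - 6)² = (1/(-81) - 6)² = (-1/81 - 6)² = (-487/81)² = 237169/6561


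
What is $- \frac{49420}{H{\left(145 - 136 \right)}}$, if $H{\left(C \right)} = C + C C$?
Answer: $- \frac{4942}{9} \approx -549.11$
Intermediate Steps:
$H{\left(C \right)} = C + C^{2}$
$- \frac{49420}{H{\left(145 - 136 \right)}} = - \frac{49420}{\left(145 - 136\right) \left(1 + \left(145 - 136\right)\right)} = - \frac{49420}{9 \left(1 + 9\right)} = - \frac{49420}{9 \cdot 10} = - \frac{49420}{90} = \left(-49420\right) \frac{1}{90} = - \frac{4942}{9}$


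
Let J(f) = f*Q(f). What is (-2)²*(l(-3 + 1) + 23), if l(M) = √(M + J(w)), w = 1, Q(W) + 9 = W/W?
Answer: 92 + 4*I*√10 ≈ 92.0 + 12.649*I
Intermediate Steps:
Q(W) = -8 (Q(W) = -9 + W/W = -9 + 1 = -8)
J(f) = -8*f (J(f) = f*(-8) = -8*f)
l(M) = √(-8 + M) (l(M) = √(M - 8*1) = √(M - 8) = √(-8 + M))
(-2)²*(l(-3 + 1) + 23) = (-2)²*(√(-8 + (-3 + 1)) + 23) = 4*(√(-8 - 2) + 23) = 4*(√(-10) + 23) = 4*(I*√10 + 23) = 4*(23 + I*√10) = 92 + 4*I*√10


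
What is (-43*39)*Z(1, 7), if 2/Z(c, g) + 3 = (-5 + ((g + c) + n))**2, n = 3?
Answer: -1118/11 ≈ -101.64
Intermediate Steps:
Z(c, g) = 2/(-3 + (-2 + c + g)**2) (Z(c, g) = 2/(-3 + (-5 + ((g + c) + 3))**2) = 2/(-3 + (-5 + ((c + g) + 3))**2) = 2/(-3 + (-5 + (3 + c + g))**2) = 2/(-3 + (-2 + c + g)**2))
(-43*39)*Z(1, 7) = (-43*39)*(2/(-3 + (-2 + 1 + 7)**2)) = -3354/(-3 + 6**2) = -3354/(-3 + 36) = -3354/33 = -1677*2/33 = -1118/11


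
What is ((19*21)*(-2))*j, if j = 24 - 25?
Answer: 798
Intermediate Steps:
j = -1
((19*21)*(-2))*j = ((19*21)*(-2))*(-1) = (399*(-2))*(-1) = -798*(-1) = 798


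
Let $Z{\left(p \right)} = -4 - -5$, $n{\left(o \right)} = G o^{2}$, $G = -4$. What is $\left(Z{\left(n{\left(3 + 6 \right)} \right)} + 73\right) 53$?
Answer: $3922$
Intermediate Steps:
$n{\left(o \right)} = - 4 o^{2}$
$Z{\left(p \right)} = 1$ ($Z{\left(p \right)} = -4 + 5 = 1$)
$\left(Z{\left(n{\left(3 + 6 \right)} \right)} + 73\right) 53 = \left(1 + 73\right) 53 = 74 \cdot 53 = 3922$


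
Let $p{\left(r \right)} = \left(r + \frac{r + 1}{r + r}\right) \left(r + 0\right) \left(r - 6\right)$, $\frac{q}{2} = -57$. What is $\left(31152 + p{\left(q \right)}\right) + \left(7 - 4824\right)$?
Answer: $-1526405$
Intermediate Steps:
$q = -114$ ($q = 2 \left(-57\right) = -114$)
$p{\left(r \right)} = r \left(-6 + r\right) \left(r + \frac{1 + r}{2 r}\right)$ ($p{\left(r \right)} = \left(r + \frac{1 + r}{2 r}\right) r \left(-6 + r\right) = r \left(-6 + r\right) \left(r + \frac{1 + r}{2 r}\right)$)
$\left(31152 + p{\left(q \right)}\right) + \left(7 - 4824\right) = \left(31152 - \left(-282 + 71478 + 1481544\right)\right) + \left(7 - 4824\right) = \left(31152 - 1552740\right) + \left(7 - 4824\right) = \left(31152 - 1552740\right) - 4817 = -1521588 - 4817 = -1526405$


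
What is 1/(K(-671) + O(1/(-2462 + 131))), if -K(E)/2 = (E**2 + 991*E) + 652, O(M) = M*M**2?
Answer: 12665630691/5422612461521975 ≈ 2.3357e-6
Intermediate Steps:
O(M) = M**3
K(E) = -1304 - 1982*E - 2*E**2 (K(E) = -2*((E**2 + 991*E) + 652) = -2*(652 + E**2 + 991*E) = -1304 - 1982*E - 2*E**2)
1/(K(-671) + O(1/(-2462 + 131))) = 1/((-1304 - 1982*(-671) - 2*(-671)**2) + (1/(-2462 + 131))**3) = 1/((-1304 + 1329922 - 2*450241) + (1/(-2331))**3) = 1/((-1304 + 1329922 - 900482) + (-1/2331)**3) = 1/(428136 - 1/12665630691) = 1/(5422612461521975/12665630691) = 12665630691/5422612461521975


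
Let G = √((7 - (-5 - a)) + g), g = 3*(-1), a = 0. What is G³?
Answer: 27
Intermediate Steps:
g = -3
G = 3 (G = √((7 - (-5 - 1*0)) - 3) = √((7 - (-5 + 0)) - 3) = √((7 - 1*(-5)) - 3) = √((7 + 5) - 3) = √(12 - 3) = √9 = 3)
G³ = 3³ = 27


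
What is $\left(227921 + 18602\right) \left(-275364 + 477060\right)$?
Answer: $49722703008$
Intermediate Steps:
$\left(227921 + 18602\right) \left(-275364 + 477060\right) = 246523 \cdot 201696 = 49722703008$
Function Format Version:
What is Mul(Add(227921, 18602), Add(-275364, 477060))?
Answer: 49722703008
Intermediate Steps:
Mul(Add(227921, 18602), Add(-275364, 477060)) = Mul(246523, 201696) = 49722703008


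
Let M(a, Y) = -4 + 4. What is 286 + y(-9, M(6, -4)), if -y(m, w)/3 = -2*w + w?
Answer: 286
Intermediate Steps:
M(a, Y) = 0
y(m, w) = 3*w (y(m, w) = -3*(-2*w + w) = -(-3)*w = 3*w)
286 + y(-9, M(6, -4)) = 286 + 3*0 = 286 + 0 = 286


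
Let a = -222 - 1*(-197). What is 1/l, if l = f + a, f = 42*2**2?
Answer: 1/143 ≈ 0.0069930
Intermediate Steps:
a = -25 (a = -222 + 197 = -25)
f = 168 (f = 42*4 = 168)
l = 143 (l = 168 - 25 = 143)
1/l = 1/143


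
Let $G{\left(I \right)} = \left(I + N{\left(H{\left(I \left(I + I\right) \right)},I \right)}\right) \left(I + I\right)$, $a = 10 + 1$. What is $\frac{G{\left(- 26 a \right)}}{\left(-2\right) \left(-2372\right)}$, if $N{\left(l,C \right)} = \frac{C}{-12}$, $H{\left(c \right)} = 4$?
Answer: $\frac{224939}{7116} \approx 31.61$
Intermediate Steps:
$a = 11$
$N{\left(l,C \right)} = - \frac{C}{12}$ ($N{\left(l,C \right)} = C \left(- \frac{1}{12}\right) = - \frac{C}{12}$)
$G{\left(I \right)} = \frac{11 I^{2}}{6}$ ($G{\left(I \right)} = \left(I - \frac{I}{12}\right) \left(I + I\right) = \frac{11 I}{12} \cdot 2 I = \frac{11 I^{2}}{6}$)
$\frac{G{\left(- 26 a \right)}}{\left(-2\right) \left(-2372\right)} = \frac{\frac{11}{6} \left(\left(-26\right) 11\right)^{2}}{\left(-2\right) \left(-2372\right)} = \frac{\frac{11}{6} \left(-286\right)^{2}}{4744} = \frac{11}{6} \cdot 81796 \cdot \frac{1}{4744} = \frac{449878}{3} \cdot \frac{1}{4744} = \frac{224939}{7116}$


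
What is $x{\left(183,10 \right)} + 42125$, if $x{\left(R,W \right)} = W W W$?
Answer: $43125$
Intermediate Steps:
$x{\left(R,W \right)} = W^{3}$ ($x{\left(R,W \right)} = W^{2} W = W^{3}$)
$x{\left(183,10 \right)} + 42125 = 10^{3} + 42125 = 1000 + 42125 = 43125$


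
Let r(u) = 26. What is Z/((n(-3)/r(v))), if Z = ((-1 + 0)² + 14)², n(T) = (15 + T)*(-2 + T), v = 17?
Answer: -195/2 ≈ -97.500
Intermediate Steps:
n(T) = (-2 + T)*(15 + T)
Z = 225 (Z = ((-1)² + 14)² = (1 + 14)² = 15² = 225)
Z/((n(-3)/r(v))) = 225/(((-30 + (-3)² + 13*(-3))/26)) = 225/(((-30 + 9 - 39)*(1/26))) = 225/((-60*1/26)) = 225/(-30/13) = 225*(-13/30) = -195/2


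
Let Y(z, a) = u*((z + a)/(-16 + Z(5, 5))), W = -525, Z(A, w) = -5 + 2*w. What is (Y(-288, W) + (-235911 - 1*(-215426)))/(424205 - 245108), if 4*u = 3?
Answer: -898901/7880268 ≈ -0.11407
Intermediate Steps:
u = ¾ (u = (¼)*3 = ¾ ≈ 0.75000)
Y(z, a) = -3*a/44 - 3*z/44 (Y(z, a) = 3*((z + a)/(-16 + (-5 + 2*5)))/4 = 3*((a + z)/(-16 + (-5 + 10)))/4 = 3*((a + z)/(-16 + 5))/4 = 3*((a + z)/(-11))/4 = 3*((a + z)*(-1/11))/4 = 3*(-a/11 - z/11)/4 = -3*a/44 - 3*z/44)
(Y(-288, W) + (-235911 - 1*(-215426)))/(424205 - 245108) = ((-3/44*(-525) - 3/44*(-288)) + (-235911 - 1*(-215426)))/(424205 - 245108) = ((1575/44 + 216/11) + (-235911 + 215426))/179097 = (2439/44 - 20485)*(1/179097) = -898901/44*1/179097 = -898901/7880268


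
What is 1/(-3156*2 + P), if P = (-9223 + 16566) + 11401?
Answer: 1/12432 ≈ 8.0438e-5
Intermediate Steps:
P = 18744 (P = 7343 + 11401 = 18744)
1/(-3156*2 + P) = 1/(-3156*2 + 18744) = 1/(-6312 + 18744) = 1/12432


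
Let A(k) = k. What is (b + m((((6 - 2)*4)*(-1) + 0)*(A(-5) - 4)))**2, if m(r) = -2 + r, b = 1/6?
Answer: 727609/36 ≈ 20211.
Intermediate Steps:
b = 1/6 ≈ 0.16667
(b + m((((6 - 2)*4)*(-1) + 0)*(A(-5) - 4)))**2 = (1/6 + (-2 + (((6 - 2)*4)*(-1) + 0)*(-5 - 4)))**2 = (1/6 + (-2 + ((4*4)*(-1) + 0)*(-9)))**2 = (1/6 + (-2 + (16*(-1) + 0)*(-9)))**2 = (1/6 + (-2 + (-16 + 0)*(-9)))**2 = (1/6 + (-2 - 16*(-9)))**2 = (1/6 + (-2 + 144))**2 = (1/6 + 142)**2 = (853/6)**2 = 727609/36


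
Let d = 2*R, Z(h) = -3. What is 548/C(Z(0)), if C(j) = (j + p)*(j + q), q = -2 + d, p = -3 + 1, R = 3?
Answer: -548/5 ≈ -109.60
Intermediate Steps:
d = 6 (d = 2*3 = 6)
p = -2
q = 4 (q = -2 + 6 = 4)
C(j) = (-2 + j)*(4 + j) (C(j) = (j - 2)*(j + 4) = (-2 + j)*(4 + j))
548/C(Z(0)) = 548/(-8 + (-3)² + 2*(-3)) = 548/(-8 + 9 - 6) = 548/(-5) = 548*(-⅕) = -548/5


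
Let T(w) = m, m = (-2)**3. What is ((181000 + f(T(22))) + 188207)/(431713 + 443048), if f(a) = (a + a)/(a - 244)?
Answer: 23260045/55109943 ≈ 0.42207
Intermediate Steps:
m = -8
T(w) = -8
f(a) = 2*a/(-244 + a) (f(a) = (2*a)/(-244 + a) = 2*a/(-244 + a))
((181000 + f(T(22))) + 188207)/(431713 + 443048) = ((181000 + 2*(-8)/(-244 - 8)) + 188207)/(431713 + 443048) = ((181000 + 2*(-8)/(-252)) + 188207)/874761 = ((181000 + 2*(-8)*(-1/252)) + 188207)*(1/874761) = ((181000 + 4/63) + 188207)*(1/874761) = (11403004/63 + 188207)*(1/874761) = (23260045/63)*(1/874761) = 23260045/55109943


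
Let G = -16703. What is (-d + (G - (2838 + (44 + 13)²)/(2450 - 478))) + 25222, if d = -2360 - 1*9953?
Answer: 41074617/1972 ≈ 20829.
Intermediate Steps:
d = -12313 (d = -2360 - 9953 = -12313)
(-d + (G - (2838 + (44 + 13)²)/(2450 - 478))) + 25222 = (-1*(-12313) + (-16703 - (2838 + (44 + 13)²)/(2450 - 478))) + 25222 = (12313 + (-16703 - (2838 + 57²)/1972)) + 25222 = (12313 + (-16703 - (2838 + 3249)/1972)) + 25222 = (12313 + (-16703 - 6087/1972)) + 25222 = (12313 - 32944403/1972) + 25222 = -8663167/1972 + 25222 = 41074617/1972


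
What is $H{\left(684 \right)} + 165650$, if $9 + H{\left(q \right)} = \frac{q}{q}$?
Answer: $165642$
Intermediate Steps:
$H{\left(q \right)} = -8$ ($H{\left(q \right)} = -9 + \frac{q}{q} = -9 + 1 = -8$)
$H{\left(684 \right)} + 165650 = -8 + 165650 = 165642$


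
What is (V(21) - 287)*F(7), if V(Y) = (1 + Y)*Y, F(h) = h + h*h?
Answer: 9800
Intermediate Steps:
F(h) = h + h²
V(Y) = Y*(1 + Y)
(V(21) - 287)*F(7) = (21*(1 + 21) - 287)*(7*(1 + 7)) = (21*22 - 287)*(7*8) = (462 - 287)*56 = 175*56 = 9800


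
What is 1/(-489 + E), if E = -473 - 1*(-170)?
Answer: -1/792 ≈ -0.0012626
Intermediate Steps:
E = -303 (E = -473 + 170 = -303)
1/(-489 + E) = 1/(-489 - 303) = 1/(-792) = -1/792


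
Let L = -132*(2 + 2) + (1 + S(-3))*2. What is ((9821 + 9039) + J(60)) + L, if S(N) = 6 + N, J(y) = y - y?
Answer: 18340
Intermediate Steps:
J(y) = 0
L = -520 (L = -132*(2 + 2) + (1 + (6 - 3))*2 = -132*4 + (1 + 3)*2 = -22*24 + 4*2 = -528 + 8 = -520)
((9821 + 9039) + J(60)) + L = ((9821 + 9039) + 0) - 520 = (18860 + 0) - 520 = 18860 - 520 = 18340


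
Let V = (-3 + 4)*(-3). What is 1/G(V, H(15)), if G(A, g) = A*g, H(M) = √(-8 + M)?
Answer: -√7/21 ≈ -0.12599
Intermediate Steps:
V = -3 (V = 1*(-3) = -3)
1/G(V, H(15)) = 1/(-3*√(-8 + 15)) = 1/(-3*√7) = -√7/21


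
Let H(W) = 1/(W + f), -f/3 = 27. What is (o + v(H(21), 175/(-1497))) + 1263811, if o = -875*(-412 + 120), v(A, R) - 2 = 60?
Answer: 1519373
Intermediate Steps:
f = -81 (f = -3*27 = -81)
H(W) = 1/(-81 + W) (H(W) = 1/(W - 81) = 1/(-81 + W))
v(A, R) = 62 (v(A, R) = 2 + 60 = 62)
o = 255500 (o = -875*(-292) = 255500)
(o + v(H(21), 175/(-1497))) + 1263811 = (255500 + 62) + 1263811 = 255562 + 1263811 = 1519373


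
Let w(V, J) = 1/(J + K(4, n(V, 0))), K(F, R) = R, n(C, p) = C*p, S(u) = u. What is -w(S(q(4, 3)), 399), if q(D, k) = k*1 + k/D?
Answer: -1/399 ≈ -0.0025063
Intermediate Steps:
q(D, k) = k + k/D
w(V, J) = 1/J (w(V, J) = 1/(J + V*0) = 1/(J + 0) = 1/J)
-w(S(q(4, 3)), 399) = -1/399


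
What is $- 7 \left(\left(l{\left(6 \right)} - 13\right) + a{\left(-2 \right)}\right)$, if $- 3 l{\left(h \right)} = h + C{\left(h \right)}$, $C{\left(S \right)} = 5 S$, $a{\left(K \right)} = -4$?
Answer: $203$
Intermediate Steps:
$l{\left(h \right)} = - 2 h$ ($l{\left(h \right)} = - \frac{h + 5 h}{3} = - \frac{6 h}{3} = - 2 h$)
$- 7 \left(\left(l{\left(6 \right)} - 13\right) + a{\left(-2 \right)}\right) = - 7 \left(\left(\left(-2\right) 6 - 13\right) - 4\right) = - 7 \left(\left(-12 - 13\right) - 4\right) = - 7 \left(-25 - 4\right) = \left(-7\right) \left(-29\right) = 203$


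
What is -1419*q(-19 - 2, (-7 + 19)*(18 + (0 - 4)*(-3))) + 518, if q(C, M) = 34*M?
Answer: -17368042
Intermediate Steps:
-1419*q(-19 - 2, (-7 + 19)*(18 + (0 - 4)*(-3))) + 518 = -48246*(-7 + 19)*(18 + (0 - 4)*(-3)) + 518 = -48246*12*(18 - 4*(-3)) + 518 = -48246*12*(18 + 12) + 518 = -48246*12*30 + 518 = -48246*360 + 518 = -1419*12240 + 518 = -17368560 + 518 = -17368042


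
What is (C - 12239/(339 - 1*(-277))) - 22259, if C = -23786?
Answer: -28375959/616 ≈ -46065.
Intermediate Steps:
(C - 12239/(339 - 1*(-277))) - 22259 = (-23786 - 12239/(339 - 1*(-277))) - 22259 = (-23786 - 12239/(339 + 277)) - 22259 = (-23786 - 12239/616) - 22259 = -14664415/616 - 22259 = -28375959/616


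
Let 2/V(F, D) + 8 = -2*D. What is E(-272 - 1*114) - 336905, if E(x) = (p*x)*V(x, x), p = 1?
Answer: -64349048/191 ≈ -3.3691e+5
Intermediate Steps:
V(F, D) = 2/(-8 - 2*D)
E(x) = -x/(4 + x) (E(x) = (1*x)*(-1/(4 + x)) = x*(-1/(4 + x)) = -x/(4 + x))
E(-272 - 1*114) - 336905 = -(-272 - 1*114)/(4 + (-272 - 1*114)) - 336905 = -(-272 - 114)/(4 + (-272 - 114)) - 336905 = -1*(-386)/(4 - 386) - 336905 = -1*(-386)/(-382) - 336905 = -1*(-386)*(-1/382) - 336905 = -193/191 - 336905 = -64349048/191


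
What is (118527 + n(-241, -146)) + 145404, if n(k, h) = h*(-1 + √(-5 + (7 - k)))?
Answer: 264077 - 1314*√3 ≈ 2.6180e+5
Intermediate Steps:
n(k, h) = h*(-1 + √(2 - k))
(118527 + n(-241, -146)) + 145404 = (118527 - 146*(-1 + √(2 - 1*(-241)))) + 145404 = (118527 - 146*(-1 + √(2 + 241))) + 145404 = (118527 - 146*(-1 + √243)) + 145404 = (118527 - 146*(-1 + 9*√3)) + 145404 = (118527 + (146 - 1314*√3)) + 145404 = (118673 - 1314*√3) + 145404 = 264077 - 1314*√3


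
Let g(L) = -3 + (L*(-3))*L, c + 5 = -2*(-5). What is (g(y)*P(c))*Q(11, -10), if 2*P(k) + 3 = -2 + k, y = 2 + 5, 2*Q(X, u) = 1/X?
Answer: 0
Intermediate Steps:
Q(X, u) = 1/(2*X)
y = 7
c = 5 (c = -5 - 2*(-5) = -5 + 10 = 5)
P(k) = -5/2 + k/2 (P(k) = -3/2 + (-2 + k)/2 = -3/2 + (-1 + k/2) = -5/2 + k/2)
g(L) = -3 - 3*L² (g(L) = -3 + (-3*L)*L = -3 - 3*L²)
(g(y)*P(c))*Q(11, -10) = ((-3 - 3*7²)*(-5/2 + (½)*5))*((½)/11) = ((-3 - 3*49)*(-5/2 + 5/2))*((½)*(1/11)) = ((-3 - 147)*0)*(1/22) = -150*0*(1/22) = 0*(1/22) = 0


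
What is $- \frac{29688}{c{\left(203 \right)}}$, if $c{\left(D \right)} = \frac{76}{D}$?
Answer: $- \frac{1506666}{19} \approx -79298.0$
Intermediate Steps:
$- \frac{29688}{c{\left(203 \right)}} = - \frac{29688}{76 \cdot \frac{1}{203}} = - \frac{29688}{\frac{76}{203}} = \left(-29688\right) \frac{203}{76} = - \frac{1506666}{19}$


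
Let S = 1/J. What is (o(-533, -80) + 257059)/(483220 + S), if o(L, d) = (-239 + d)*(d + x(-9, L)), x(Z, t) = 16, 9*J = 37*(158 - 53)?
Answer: 32666375/56888173 ≈ 0.57422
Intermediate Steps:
J = 1295/3 (J = (37*(158 - 53))/9 = (37*105)/9 = (1/9)*3885 = 1295/3 ≈ 431.67)
o(L, d) = (-239 + d)*(16 + d) (o(L, d) = (-239 + d)*(d + 16) = (-239 + d)*(16 + d))
S = 3/1295 (S = 1/(1295/3) = 3/1295 ≈ 0.0023166)
(o(-533, -80) + 257059)/(483220 + S) = ((-3824 + (-80)**2 - 223*(-80)) + 257059)/(483220 + 3/1295) = ((-3824 + 6400 + 17840) + 257059)/(625769903/1295) = (20416 + 257059)*(1295/625769903) = 277475*(1295/625769903) = 32666375/56888173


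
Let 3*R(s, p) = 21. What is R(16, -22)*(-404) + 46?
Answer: -2782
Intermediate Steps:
R(s, p) = 7 (R(s, p) = (⅓)*21 = 7)
R(16, -22)*(-404) + 46 = 7*(-404) + 46 = -2828 + 46 = -2782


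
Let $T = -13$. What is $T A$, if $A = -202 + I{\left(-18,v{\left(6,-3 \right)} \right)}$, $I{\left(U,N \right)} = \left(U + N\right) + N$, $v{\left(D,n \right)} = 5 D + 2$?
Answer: $2028$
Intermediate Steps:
$v{\left(D,n \right)} = 2 + 5 D$
$I{\left(U,N \right)} = U + 2 N$ ($I{\left(U,N \right)} = \left(N + U\right) + N = U + 2 N$)
$A = -156$ ($A = -202 - \left(18 - 2 \left(2 + 5 \cdot 6\right)\right) = -202 - \left(18 - 2 \left(2 + 30\right)\right) = -202 + \left(-18 + 2 \cdot 32\right) = -202 + \left(-18 + 64\right) = -202 + 46 = -156$)
$T A = \left(-13\right) \left(-156\right) = 2028$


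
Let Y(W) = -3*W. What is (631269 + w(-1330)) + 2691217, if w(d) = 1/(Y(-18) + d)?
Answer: 4239492135/1276 ≈ 3.3225e+6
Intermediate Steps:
w(d) = 1/(54 + d) (w(d) = 1/(-3*(-18) + d) = 1/(54 + d))
(631269 + w(-1330)) + 2691217 = (631269 + 1/(54 - 1330)) + 2691217 = (631269 + 1/(-1276)) + 2691217 = (631269 - 1/1276) + 2691217 = 805499243/1276 + 2691217 = 4239492135/1276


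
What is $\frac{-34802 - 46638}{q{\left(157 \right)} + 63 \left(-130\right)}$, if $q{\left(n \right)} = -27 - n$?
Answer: $\frac{40720}{4187} \approx 9.7253$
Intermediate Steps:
$\frac{-34802 - 46638}{q{\left(157 \right)} + 63 \left(-130\right)} = \frac{-34802 - 46638}{\left(-27 - 157\right) + 63 \left(-130\right)} = - \frac{81440}{\left(-27 - 157\right) - 8190} = - \frac{81440}{-184 - 8190} = - \frac{81440}{-8374} = \left(-81440\right) \left(- \frac{1}{8374}\right) = \frac{40720}{4187}$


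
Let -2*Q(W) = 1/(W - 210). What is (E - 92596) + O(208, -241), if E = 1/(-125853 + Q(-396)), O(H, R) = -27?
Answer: -14128141400417/152533835 ≈ -92623.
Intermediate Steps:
Q(W) = -1/(2*(-210 + W)) (Q(W) = -1/(2*(W - 210)) = -1/(2*(-210 + W)))
E = -1212/152533835 (E = 1/(-125853 - 1/(-420 + 2*(-396))) = 1/(-125853 - 1/(-420 - 792)) = 1/(-125853 - 1/(-1212)) = 1/(-125853 - 1*(-1/1212)) = 1/(-125853 + 1/1212) = 1/(-152533835/1212) = -1212/152533835 ≈ -7.9458e-6)
(E - 92596) + O(208, -241) = (-1212/152533835 - 92596) - 27 = -14124022986872/152533835 - 27 = -14128141400417/152533835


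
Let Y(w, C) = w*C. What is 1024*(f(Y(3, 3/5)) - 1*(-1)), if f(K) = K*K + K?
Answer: 154624/25 ≈ 6185.0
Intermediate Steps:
Y(w, C) = C*w
f(K) = K + K**2 (f(K) = K**2 + K = K + K**2)
1024*(f(Y(3, 3/5)) - 1*(-1)) = 1024*(((3/5)*3)*(1 + (3/5)*3) - 1*(-1)) = 1024*(((3*(1/5))*3)*(1 + (3*(1/5))*3) + 1) = 1024*(((3/5)*3)*(1 + (3/5)*3) + 1) = 1024*(9*(1 + 9/5)/5 + 1) = 1024*((9/5)*(14/5) + 1) = 1024*(126/25 + 1) = 1024*(151/25) = 154624/25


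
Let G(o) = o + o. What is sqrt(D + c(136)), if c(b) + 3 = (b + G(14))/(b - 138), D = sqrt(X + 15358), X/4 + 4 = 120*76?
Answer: sqrt(-85 + 3*sqrt(5758)) ≈ 11.943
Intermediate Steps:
X = 36464 (X = -16 + 4*(120*76) = -16 + 4*9120 = -16 + 36480 = 36464)
D = 3*sqrt(5758) (D = sqrt(36464 + 15358) = sqrt(51822) = 3*sqrt(5758) ≈ 227.64)
G(o) = 2*o
c(b) = -3 + (28 + b)/(-138 + b) (c(b) = -3 + (b + 2*14)/(b - 138) = -3 + (b + 28)/(-138 + b) = -3 + (28 + b)/(-138 + b))
sqrt(D + c(136)) = sqrt(3*sqrt(5758) + 2*(221 - 1*136)/(-138 + 136)) = sqrt(3*sqrt(5758) + 2*(221 - 136)/(-2)) = sqrt(3*sqrt(5758) + 2*(-1/2)*85) = sqrt(3*sqrt(5758) - 85) = sqrt(-85 + 3*sqrt(5758))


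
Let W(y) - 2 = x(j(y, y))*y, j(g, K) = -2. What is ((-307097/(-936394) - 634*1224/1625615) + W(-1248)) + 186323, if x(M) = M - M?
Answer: 283626693417424101/1522216132310 ≈ 1.8632e+5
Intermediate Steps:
x(M) = 0
W(y) = 2 (W(y) = 2 + 0*y = 2 + 0 = 2)
((-307097/(-936394) - 634*1224/1625615) + W(-1248)) + 186323 = ((-307097/(-936394) - 634*1224/1625615) + 2) + 186323 = ((-307097*(-1/936394) - 776016*1/1625615) + 2) + 186323 = ((307097/936394 - 776016/1625615) + 2) + 186323 = (-227435236649/1522216132310 + 2) + 186323 = 2816997027971/1522216132310 + 186323 = 283626693417424101/1522216132310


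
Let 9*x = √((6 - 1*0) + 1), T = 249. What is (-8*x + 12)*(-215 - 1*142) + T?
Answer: -4035 + 952*√7/3 ≈ -3195.4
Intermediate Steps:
x = √7/9 (x = √((6 - 1*0) + 1)/9 = √((6 + 0) + 1)/9 = √(6 + 1)/9 = √7/9 ≈ 0.29397)
(-8*x + 12)*(-215 - 1*142) + T = (-8*√7/9 + 12)*(-215 - 1*142) + 249 = (-8*√7/9 + 12)*(-215 - 142) + 249 = (12 - 8*√7/9)*(-357) + 249 = (-4284 + 952*√7/3) + 249 = -4035 + 952*√7/3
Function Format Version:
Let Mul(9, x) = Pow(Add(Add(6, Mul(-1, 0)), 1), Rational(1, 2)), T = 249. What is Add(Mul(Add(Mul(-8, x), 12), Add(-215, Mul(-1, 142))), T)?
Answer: Add(-4035, Mul(Rational(952, 3), Pow(7, Rational(1, 2)))) ≈ -3195.4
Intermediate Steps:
x = Mul(Rational(1, 9), Pow(7, Rational(1, 2))) (x = Mul(Rational(1, 9), Pow(Add(Add(6, Mul(-1, 0)), 1), Rational(1, 2))) = Mul(Rational(1, 9), Pow(Add(Add(6, 0), 1), Rational(1, 2))) = Mul(Rational(1, 9), Pow(Add(6, 1), Rational(1, 2))) = Mul(Rational(1, 9), Pow(7, Rational(1, 2))) ≈ 0.29397)
Add(Mul(Add(Mul(-8, x), 12), Add(-215, Mul(-1, 142))), T) = Add(Mul(Add(Mul(-8, Mul(Rational(1, 9), Pow(7, Rational(1, 2)))), 12), Add(-215, Mul(-1, 142))), 249) = Add(Mul(Add(Mul(Rational(-8, 9), Pow(7, Rational(1, 2))), 12), Add(-215, -142)), 249) = Add(Mul(Add(12, Mul(Rational(-8, 9), Pow(7, Rational(1, 2)))), -357), 249) = Add(Add(-4284, Mul(Rational(952, 3), Pow(7, Rational(1, 2)))), 249) = Add(-4035, Mul(Rational(952, 3), Pow(7, Rational(1, 2))))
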